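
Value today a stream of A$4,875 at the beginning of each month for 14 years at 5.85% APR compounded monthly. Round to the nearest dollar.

i = 0.0585/12 = 0.004875 per month; n = 14·12 = 168.
PV = 4875 × [1 − (1+0.004875)^(−168)] / 0.004875 × (1+i) = 4875 × 115.070978 = 560,971.0178
(Beginning-of-period payments → annuity-due factor ×(1+i).)

A$560,971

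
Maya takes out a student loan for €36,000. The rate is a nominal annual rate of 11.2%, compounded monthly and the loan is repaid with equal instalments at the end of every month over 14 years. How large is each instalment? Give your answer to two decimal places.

With 12 periods per year: i = 0.00933333, n = 168.
Annuity-PV factor = 84.644660; PMT = 36000 / 84.644660 = 425.3074

€425.31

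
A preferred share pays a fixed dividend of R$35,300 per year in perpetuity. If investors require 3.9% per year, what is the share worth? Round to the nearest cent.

PV = PMT / i = 35300 / 0.039 = 905,128.2051

R$905,128.21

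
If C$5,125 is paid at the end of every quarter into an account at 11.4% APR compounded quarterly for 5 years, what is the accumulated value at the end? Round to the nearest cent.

C$135,628.63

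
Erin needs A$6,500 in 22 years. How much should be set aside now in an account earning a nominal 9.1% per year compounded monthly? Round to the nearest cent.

A$884.58

i = 0.091/12 = 0.00758333 per month; n = 22·12 = 264.
PV = 6,500 / (1 + 0.00758333)^264 = 6,500 / 7.348140 = 884.5776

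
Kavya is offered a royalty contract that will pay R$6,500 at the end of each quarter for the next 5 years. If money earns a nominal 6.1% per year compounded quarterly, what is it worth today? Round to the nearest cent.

R$111,321.61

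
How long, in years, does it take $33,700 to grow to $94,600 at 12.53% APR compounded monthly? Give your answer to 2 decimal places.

8.28 years

Periodic rate i = 0.1253/12 = 0.0104417.
n = ln(94600/33700) / ln(1+0.0104417) = ln(2.80712) / 0.010388 = 99.3653 months
= 99.3653/12 years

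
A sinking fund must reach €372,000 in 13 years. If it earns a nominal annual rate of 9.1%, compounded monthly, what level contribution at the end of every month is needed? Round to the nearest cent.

Periodic rate i = 0.091/12 = 0.00758333; n = 13 × 12 = 156 periods.
FV-annuity factor = 296.652733; PMT = 372000 / 296.652733 = 1,253.9915

€1,253.99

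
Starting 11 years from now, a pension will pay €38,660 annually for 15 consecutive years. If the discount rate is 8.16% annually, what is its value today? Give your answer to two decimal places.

€149,558.45

PV at t=10 (ordinary 15-year annuity): 38660 × a(15|0.0816) = 38660 × 8.476487 = 327,700.9840
PV₀ = 327,700.9840 / (1+0.0816)^10 = 327,700.9840 / 2.191123 = 149,558.4514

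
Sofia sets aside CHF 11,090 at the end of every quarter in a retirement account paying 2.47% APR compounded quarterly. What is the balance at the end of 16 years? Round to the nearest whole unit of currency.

CHF 867,225

i = 0.0247/4 = 0.006175 per quarter; n = 16·4 = 64.
Accumulation factor s(64|0.006175) = 78.198873; FV = 11090 × 78.198873 = 867,225.4971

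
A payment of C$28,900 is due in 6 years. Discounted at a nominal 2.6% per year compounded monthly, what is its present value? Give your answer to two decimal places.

C$24,729.83

i = 0.026/12 = 0.00216667 per month; n = 6·12 = 72.
Discount factor = (1+0.00216667)^(−72) = 0.855704; PV = 28,900 × 0.855704 = 24,729.8336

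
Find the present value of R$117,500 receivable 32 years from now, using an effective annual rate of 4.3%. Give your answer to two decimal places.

PV = FV·(1+i)^(−n) = 117,500 × 0.259957 = 30,544.9907

R$30,544.99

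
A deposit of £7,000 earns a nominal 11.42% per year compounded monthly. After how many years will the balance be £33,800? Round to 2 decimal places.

Periodic rate i = 0.1142/12 = 0.00951667.
n = ln(33800/7000) / ln(1+0.00951667) = ln(4.82857) / 0.009472 = 166.2379 months
= 166.2379/12 years

13.85 years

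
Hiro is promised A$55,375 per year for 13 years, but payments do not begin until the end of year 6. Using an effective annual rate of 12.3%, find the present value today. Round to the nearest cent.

Value one period before first payment (t=5): 55375 × [1 − (1+0.123)^(−13)] / 0.123 = 55375 × 6.330556 = 350,554.5155
PV₀ = 350,554.5155 / (1+0.123)^5 = 350,554.5155 / 1.786071 = 196,271.2934

A$196,271.29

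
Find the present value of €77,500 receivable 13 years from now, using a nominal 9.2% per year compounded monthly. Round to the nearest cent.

€23,543.25

Periodic rate i = 0.092/12 = 0.00766667; n = 13 × 12 = 156 periods.
PV = FV·(1+i)^(−n) = 77,500 × 0.303784 = 23,543.2535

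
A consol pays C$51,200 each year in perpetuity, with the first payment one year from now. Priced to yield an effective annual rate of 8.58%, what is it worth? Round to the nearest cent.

PV = PMT / i = 51200 / 0.0858 = 596,736.5967

C$596,736.60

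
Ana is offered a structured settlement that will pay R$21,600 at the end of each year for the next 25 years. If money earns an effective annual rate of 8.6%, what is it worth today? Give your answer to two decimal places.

R$219,232.00

Annuity factor a(25|0.086) = 10.149630; PV = 21600 × 10.149630 = 219,232.0003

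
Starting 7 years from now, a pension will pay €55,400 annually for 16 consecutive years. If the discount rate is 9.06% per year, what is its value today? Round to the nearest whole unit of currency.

€272,675

Value one period before first payment (t=6): 55400 × [1 − (1+0.0906)^(−16)] / 0.0906 = 55400 × 8.281879 = 458,816.0706
Discount back 6 years: 458,816.0706 × (1+0.0906)^(−6) = 458,816.0706 × 0.594302 = 272,675.2130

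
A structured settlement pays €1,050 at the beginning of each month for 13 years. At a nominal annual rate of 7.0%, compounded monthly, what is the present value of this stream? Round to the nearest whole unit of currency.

€107,980

i = 0.07/12 = 0.00583333 per month; n = 13·12 = 156.
Annuity factor a(156|0.00583333) × (1+i) = 102.838148; PV = 1050 × 102.838148 = 107,980.0555
(annuity-due: payments at period start, so ×(1+i).)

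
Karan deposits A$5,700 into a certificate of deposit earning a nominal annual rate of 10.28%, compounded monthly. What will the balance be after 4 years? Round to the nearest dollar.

With 12 periods per year: i = 0.00856667, n = 48.
FV = 5,700 × (1 + 0.00856667)^48 = 8,584.1275

A$8,584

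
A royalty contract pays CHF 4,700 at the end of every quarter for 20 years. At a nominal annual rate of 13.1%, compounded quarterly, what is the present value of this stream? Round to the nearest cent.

CHF 132,615.37

i = 0.131/4 = 0.03275 per quarter; n = 20·4 = 80.
PV = PMT · [1 − (1+i)^(−n)] / i = 4700 · 28.216036 = 132,615.3709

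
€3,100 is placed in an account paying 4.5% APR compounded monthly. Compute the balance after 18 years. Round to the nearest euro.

€6,958

With 12 periods per year: i = 0.00375, n = 216.
FV = 3,100 × (1 + 0.00375)^216 = 6,957.9657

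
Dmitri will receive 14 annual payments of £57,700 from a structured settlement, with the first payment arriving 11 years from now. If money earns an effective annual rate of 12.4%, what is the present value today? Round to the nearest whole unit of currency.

Value one period before first payment (t=10): 57700 × [1 − (1+0.124)^(−14)] / 0.124 = 57700 × 6.494696 = 374,743.9458
Discount back 10 years: 374,743.9458 × (1+0.124)^(−10) = 374,743.9458 × 0.310697 = 116,431.7736

£116,432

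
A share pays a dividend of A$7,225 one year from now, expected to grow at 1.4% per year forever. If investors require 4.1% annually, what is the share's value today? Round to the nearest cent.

PV = PMT / (i − g) = 7225 / (0.041 − 0.014) = 7225 / 0.027000 = 267,592.5926

A$267,592.59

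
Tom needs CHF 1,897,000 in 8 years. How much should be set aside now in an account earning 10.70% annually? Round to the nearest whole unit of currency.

PV = 1,897,000 / (1 + 0.107)^8 = 1,897,000 / 2.255179 = 841,175.0136

CHF 841,175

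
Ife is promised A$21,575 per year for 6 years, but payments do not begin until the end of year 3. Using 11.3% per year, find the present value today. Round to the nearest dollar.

Value one period before first payment (t=2): 21575 × [1 − (1+0.113)^(−6)] / 0.113 = 21575 × 4.194226 = 90,490.4360
Discount back 2 years: 90,490.4360 × (1+0.113)^(−2) = 90,490.4360 × 0.807253 = 73,048.6766

A$73,049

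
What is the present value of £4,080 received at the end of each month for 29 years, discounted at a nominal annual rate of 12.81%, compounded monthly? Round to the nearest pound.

£372,707

With 12 periods per year: i = 0.010675, n = 348.
PV = PMT · [1 − (1+i)^(−n)] / i = 4080 · 91.349677 = 372,706.6838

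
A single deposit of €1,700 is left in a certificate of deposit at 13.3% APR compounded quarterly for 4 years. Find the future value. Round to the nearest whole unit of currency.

With 4 periods per year: i = 0.03325, n = 16.
FV = 1,700 × (1 + 0.03325)^16 = 2,869.0330

€2,869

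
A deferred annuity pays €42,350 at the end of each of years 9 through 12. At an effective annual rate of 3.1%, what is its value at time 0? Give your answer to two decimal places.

Value one period before first payment (t=8): 42350 × [1 − (1+0.031)^(−4)] / 0.031 = 42350 × 3.708227 = 157,043.4020
PV₀ = 157,043.4020 / (1+0.031)^8 = 157,043.4020 / 1.276643 = 123,012.8194

€123,012.82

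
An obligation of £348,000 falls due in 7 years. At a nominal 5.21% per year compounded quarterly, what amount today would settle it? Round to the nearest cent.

Periodic rate i = 0.0521/4 = 0.013025; n = 7 × 4 = 28 periods.
PV = 348,000 / (1 + 0.013025)^28 = 348,000 / 1.436695 = 242,222.6063

£242,222.61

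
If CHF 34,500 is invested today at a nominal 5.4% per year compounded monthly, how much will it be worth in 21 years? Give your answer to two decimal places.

CHF 106,955.78

i = 0.054/12 = 0.0045 per month; n = 21·12 = 252.
FV = PV·(1+i)^n = 34,500 × 3.100167 = 106,955.7773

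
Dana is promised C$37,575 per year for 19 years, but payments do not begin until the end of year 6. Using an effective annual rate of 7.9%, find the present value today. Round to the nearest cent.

C$248,517.32

PV at t=5 (ordinary 19-year annuity): 37575 × a(19|0.079) = 37575 × 9.673083 = 363,466.0807
PV₀ = 363,466.0807 / (1+0.079)^5 = 363,466.0807 / 1.462538 = 248,517.3217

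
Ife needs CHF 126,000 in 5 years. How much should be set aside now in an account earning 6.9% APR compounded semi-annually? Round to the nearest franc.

i = 0.069/2 = 0.0345 per half-year; n = 5·2 = 10.
Discount factor = (1+0.0345)^(−10) = 0.712353; PV = 126,000 × 0.712353 = 89,756.4351

CHF 89,756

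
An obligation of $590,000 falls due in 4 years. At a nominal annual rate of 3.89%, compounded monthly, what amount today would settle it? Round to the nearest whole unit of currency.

$505,109

i = 0.0389/12 = 0.00324167 per month; n = 4·12 = 48.
PV = FV·(1+i)^(−n) = 590,000 × 0.856117 = 505,108.9734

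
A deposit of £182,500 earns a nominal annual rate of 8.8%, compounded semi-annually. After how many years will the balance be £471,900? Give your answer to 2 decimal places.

11.03 years

Periodic rate i = 0.088/2 = 0.044.
(1+i)^n = 471900/182500 = 2.58575, so n = ln 2.58575 / ln 1.044 = 22.0629 half-years
= 22.0629/2 years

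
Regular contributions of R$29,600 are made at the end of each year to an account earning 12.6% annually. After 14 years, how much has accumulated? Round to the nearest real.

R$1,002,333

FV = PMT · [(1+i)^n − 1] / i = 29600 · 33.862591 = 1,002,332.7002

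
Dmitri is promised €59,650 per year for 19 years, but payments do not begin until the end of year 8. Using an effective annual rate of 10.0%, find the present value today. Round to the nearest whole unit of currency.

€256,049

Value one period before first payment (t=7): 59650 × [1 − (1+0.1)^(−19)] / 0.1 = 59650 × 8.364920 = 498,967.4835
PV₀ = 498,967.4835 / (1+0.1)^7 = 498,967.4835 / 1.948717 = 256,049.2149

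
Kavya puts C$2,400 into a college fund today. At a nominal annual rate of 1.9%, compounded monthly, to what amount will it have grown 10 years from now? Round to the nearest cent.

C$2,901.76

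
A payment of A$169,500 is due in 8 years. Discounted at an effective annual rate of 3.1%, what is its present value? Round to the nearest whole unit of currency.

A$132,770

PV = FV·(1+i)^(−n) = 169,500 × 0.783305 = 132,770.1299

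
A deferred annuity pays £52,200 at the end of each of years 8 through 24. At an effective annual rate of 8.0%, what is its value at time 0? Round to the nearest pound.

Value one period before first payment (t=7): 52200 × [1 − (1+0.08)^(−17)] / 0.08 = 52200 × 9.121638 = 476,149.5092
PV₀ = 476,149.5092 / (1+0.08)^7 = 476,149.5092 / 1.713824 = 277,828.6653

£277,829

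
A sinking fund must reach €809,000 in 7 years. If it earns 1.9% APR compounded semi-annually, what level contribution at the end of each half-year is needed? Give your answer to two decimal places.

i = 0.019/2 = 0.0095 per half-year; n = 7·2 = 14.
PMT = 809000 / ( [(1+0.0095)^14 − 1] / 0.0095 ) = 809000 / 14.898226 = 54,301.7680

€54,301.77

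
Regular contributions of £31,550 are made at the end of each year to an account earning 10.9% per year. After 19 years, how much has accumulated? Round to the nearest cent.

£1,777,225.73

FV = PMT · [(1+i)^n − 1] / i = 31550 · 56.330451 = 1,777,225.7276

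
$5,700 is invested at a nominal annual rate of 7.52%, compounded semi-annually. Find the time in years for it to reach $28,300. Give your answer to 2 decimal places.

21.71 years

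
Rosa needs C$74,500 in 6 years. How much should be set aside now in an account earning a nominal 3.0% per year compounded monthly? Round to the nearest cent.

Periodic rate i = 0.03/12 = 0.0025; n = 6 × 12 = 72 periods.
Discount factor = (1+0.0025)^(−72) = 0.835458; PV = 74,500 × 0.835458 = 62,241.6102

C$62,241.61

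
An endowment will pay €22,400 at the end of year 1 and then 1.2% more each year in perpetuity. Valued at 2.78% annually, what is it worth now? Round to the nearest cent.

PV = D₁/(r − g) = 22400/(0.0278 − 0.012) = 1,417,721.5190

€1,417,721.52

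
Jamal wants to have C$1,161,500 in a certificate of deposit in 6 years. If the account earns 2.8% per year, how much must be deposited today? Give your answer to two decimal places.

PV = 1,161,500 / (1 + 0.028)^6 = 1,161,500 / 1.180208 = 984,148.2537

C$984,148.25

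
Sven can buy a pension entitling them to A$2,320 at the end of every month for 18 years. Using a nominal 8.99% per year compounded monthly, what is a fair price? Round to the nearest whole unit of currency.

i = 0.0899/12 = 0.00749167 per month; n = 18·12 = 216.
PV = 2320 × [1 − (1+0.00749167)^(−216)] / 0.00749167 = 2320 × 106.858117 = 247,910.8311

A$247,911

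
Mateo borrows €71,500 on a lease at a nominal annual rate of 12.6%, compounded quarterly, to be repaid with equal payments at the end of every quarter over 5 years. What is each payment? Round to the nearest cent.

€4,872.82

With 4 periods per year: i = 0.0315, n = 20.
Annuity-PV factor = 14.673230; PMT = 71500 / 14.673230 = 4,872.8195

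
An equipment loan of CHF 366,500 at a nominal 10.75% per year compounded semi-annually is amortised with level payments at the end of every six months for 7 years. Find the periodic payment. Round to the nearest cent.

CHF 37,918.29

Periodic rate i = 0.1075/2 = 0.05375; n = 7 × 2 = 14 periods.
PMT = 366500 / ( [1 − (1+0.05375)^(−14)] / 0.05375 ) = 366500 / 9.665520 = 37,918.2906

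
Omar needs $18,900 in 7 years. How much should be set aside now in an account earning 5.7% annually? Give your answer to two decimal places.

$12,821.44

PV = FV·(1+i)^(−n) = 18,900 × 0.678383 = 12,821.4426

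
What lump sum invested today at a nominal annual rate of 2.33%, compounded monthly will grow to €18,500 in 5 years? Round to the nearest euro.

Periodic rate i = 0.0233/12 = 0.00194167; n = 5 × 12 = 60 periods.
PV = 18,500 / (1 + 0.00194167)^60 = 18,500 / 1.123431 = 16,467.4168

€16,467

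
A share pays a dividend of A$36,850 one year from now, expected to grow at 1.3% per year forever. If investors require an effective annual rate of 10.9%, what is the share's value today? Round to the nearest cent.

PV = D₁/(r − g) = 36850/(0.109 − 0.013) = 383,854.1667

A$383,854.17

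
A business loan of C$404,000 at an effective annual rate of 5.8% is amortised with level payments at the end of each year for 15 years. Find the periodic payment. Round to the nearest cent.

C$41,055.09

Annuity-PV factor = 9.840437; PMT = 404000 / 9.840437 = 41,055.0853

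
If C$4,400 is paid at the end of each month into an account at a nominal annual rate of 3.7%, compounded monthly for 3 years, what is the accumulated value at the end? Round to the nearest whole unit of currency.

C$167,253

Periodic rate i = 0.037/12 = 0.00308333; n = 3 × 12 = 36 periods.
Accumulation factor s(36|0.00308333) = 38.012141; FV = 4400 × 38.012141 = 167,253.4199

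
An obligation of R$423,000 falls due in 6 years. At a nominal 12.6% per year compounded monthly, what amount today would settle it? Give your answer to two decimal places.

R$199,400.15

Periodic rate i = 0.126/12 = 0.0105; n = 6 × 12 = 72 periods.
PV = FV·(1+i)^(−n) = 423,000 × 0.471395 = 199,400.1506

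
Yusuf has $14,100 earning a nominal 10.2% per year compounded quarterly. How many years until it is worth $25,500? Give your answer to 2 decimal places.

5.88 years

Periodic rate i = 0.102/4 = 0.0255.
n = ln(25500/14100) / ln(1+0.0255) = ln(1.80851) / 0.025180 = 23.5304 quarters
= 23.5304/4 years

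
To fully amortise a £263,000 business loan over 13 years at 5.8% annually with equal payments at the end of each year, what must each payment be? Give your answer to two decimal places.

£29,362.41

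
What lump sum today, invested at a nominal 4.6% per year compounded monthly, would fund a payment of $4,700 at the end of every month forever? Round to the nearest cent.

$1,226,086.96

Periodic rate i = 0.046/12 = 0.00383333.
PV = PMT / i = 4700 / 0.00383333 = 1,226,086.9565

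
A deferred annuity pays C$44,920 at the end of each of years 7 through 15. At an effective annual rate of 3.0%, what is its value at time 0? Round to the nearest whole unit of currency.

Value one period before first payment (t=6): 44920 × [1 − (1+0.03)^(−9)] / 0.03 = 44920 × 7.786109 = 349,752.0128
PV₀ = 349,752.0128 / (1+0.03)^6 = 349,752.0128 / 1.194052 = 292,911.8044

C$292,912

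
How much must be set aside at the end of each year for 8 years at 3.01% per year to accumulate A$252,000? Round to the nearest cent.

A$28,328.96

FV-annuity factor = 8.895492; PMT = 252000 / 8.895492 = 28,328.9552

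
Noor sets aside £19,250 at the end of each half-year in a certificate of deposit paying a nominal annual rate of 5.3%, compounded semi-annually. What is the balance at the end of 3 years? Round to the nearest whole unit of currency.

£123,428

i = 0.053/2 = 0.0265 per half-year; n = 3·2 = 6.
FV = PMT · [(1+i)^n − 1] / i = 19250 · 6.411827 = 123,427.6720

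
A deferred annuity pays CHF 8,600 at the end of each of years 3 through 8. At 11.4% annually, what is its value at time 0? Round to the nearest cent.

Value one period before first payment (t=2): 8600 × [1 − (1+0.114)^(−6)] / 0.114 = 8600 × 4.182233 = 35,967.2034
Discount back 2 years: 35,967.2034 × (1+0.114)^(−2) = 35,967.2034 × 0.805804 = 28,982.5297

CHF 28,982.53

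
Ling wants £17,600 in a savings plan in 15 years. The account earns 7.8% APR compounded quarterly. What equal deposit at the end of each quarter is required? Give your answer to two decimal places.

With 4 periods per year: i = 0.0195, n = 60.
FV-annuity factor = 112.098063; PMT = 17600 / 112.098063 = 157.0054

£157.01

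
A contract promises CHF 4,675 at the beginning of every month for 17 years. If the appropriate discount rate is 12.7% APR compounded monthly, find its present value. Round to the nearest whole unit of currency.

With 12 periods per year: i = 0.0105833, n = 204.
PV = 4675 × [1 − (1+0.0105833)^(−204)] / 0.0105833 × (1+i) = 4675 × 84.339217 = 394,285.8392
(annuity-due: payments at period start, so ×(1+i).)

CHF 394,286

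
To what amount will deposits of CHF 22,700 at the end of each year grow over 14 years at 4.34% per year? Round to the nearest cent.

CHF 425,044.63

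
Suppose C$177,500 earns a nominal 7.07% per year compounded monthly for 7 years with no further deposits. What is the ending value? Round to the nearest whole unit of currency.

i = 0.0707/12 = 0.00589167 per month; n = 7·12 = 84.
FV = PV·(1+i)^n = 177,500 × 1.637954 = 290,736.8077

C$290,737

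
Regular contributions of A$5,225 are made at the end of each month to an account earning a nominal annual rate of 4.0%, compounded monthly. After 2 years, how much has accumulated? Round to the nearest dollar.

A$130,327

i = 0.04/12 = 0.00333333 per month; n = 2·12 = 24.
FV = 5225 × [(1+0.00333333)^24 − 1] / 0.00333333 = 5225 × 24.942888 = 130,326.5885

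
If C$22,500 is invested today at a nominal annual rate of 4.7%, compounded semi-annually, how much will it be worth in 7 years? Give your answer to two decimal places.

C$31,146.72

Periodic rate i = 0.047/2 = 0.0235; n = 7 × 2 = 14 periods.
FV = 22,500 × (1 + 0.0235)^14 = 31,146.7241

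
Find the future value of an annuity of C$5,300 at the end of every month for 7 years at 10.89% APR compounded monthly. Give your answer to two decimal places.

C$663,357.88

i = 0.1089/12 = 0.009075 per month; n = 7·12 = 84.
FV = 5300 × [(1+0.009075)^84 − 1] / 0.009075 = 5300 × 125.161865 = 663,357.8837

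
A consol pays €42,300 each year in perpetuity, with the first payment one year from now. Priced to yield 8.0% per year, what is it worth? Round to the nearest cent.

€528,750.00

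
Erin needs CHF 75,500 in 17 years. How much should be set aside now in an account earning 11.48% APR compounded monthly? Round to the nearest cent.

CHF 10,824.46

With 12 periods per year: i = 0.00956667, n = 204.
PV = 75,500 / (1 + 0.00956667)^204 = 75,500 / 6.974942 = 10,824.4633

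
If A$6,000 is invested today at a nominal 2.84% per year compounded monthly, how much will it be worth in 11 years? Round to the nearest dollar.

Periodic rate i = 0.0284/12 = 0.00236667; n = 11 × 12 = 132 periods.
6,000 × (1+0.00236667)^132 = 6,000 × 1.366197 = 8,197.1815

A$8,197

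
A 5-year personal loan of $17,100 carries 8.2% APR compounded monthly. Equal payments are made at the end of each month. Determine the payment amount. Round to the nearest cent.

$348.37

i = 0.082/12 = 0.00683333 per month; n = 5·12 = 60.
Annuity-PV factor = 49.086388; PMT = 17100 / 49.086388 = 348.3654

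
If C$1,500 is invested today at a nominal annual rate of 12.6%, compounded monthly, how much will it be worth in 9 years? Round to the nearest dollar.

C$4,635

Periodic rate i = 0.126/12 = 0.0105; n = 9 × 12 = 108 periods.
1,500 × (1+0.0105)^108 = 1,500 × 3.089743 = 4,634.6142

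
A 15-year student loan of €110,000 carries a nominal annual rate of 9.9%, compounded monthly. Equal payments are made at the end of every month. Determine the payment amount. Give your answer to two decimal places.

€1,175.35

With 12 periods per year: i = 0.00825, n = 180.
PMT = 110000 / ( [1 − (1+0.00825)^(−180)] / 0.00825 ) = 110000 / 93.589523 = 1,175.3452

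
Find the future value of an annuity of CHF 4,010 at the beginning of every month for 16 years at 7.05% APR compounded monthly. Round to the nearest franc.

CHF 1,427,565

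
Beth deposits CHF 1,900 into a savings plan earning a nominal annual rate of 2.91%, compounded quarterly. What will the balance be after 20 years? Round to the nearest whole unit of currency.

CHF 3,393

With 4 periods per year: i = 0.007275, n = 80.
FV = 1,900 × (1 + 0.007275)^80 = 3,393.1106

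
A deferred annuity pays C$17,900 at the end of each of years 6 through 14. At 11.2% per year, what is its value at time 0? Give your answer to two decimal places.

C$57,841.40

Value one period before first payment (t=5): 17900 × [1 − (1+0.112)^(−9)] / 0.112 = 17900 × 5.494266 = 98,347.3648
PV₀ = 98,347.3648 / (1+0.112)^5 = 98,347.3648 / 1.700294 = 57,841.3994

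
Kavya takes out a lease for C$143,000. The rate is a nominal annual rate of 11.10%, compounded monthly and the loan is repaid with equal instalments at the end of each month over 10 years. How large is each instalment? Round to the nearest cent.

Periodic rate i = 0.111/12 = 0.00925; n = 10 × 12 = 120 periods.
Annuity-PV factor = 72.297863; PMT = 143000 / 72.297863 = 1,977.9285

C$1,977.93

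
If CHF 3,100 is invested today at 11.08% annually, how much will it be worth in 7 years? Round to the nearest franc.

FV = PV·(1+i)^n = 3,100 × 2.086657 = 6,468.6372

CHF 6,469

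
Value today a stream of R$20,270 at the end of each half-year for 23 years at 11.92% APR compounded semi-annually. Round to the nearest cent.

With 2 periods per year: i = 0.0596, n = 46.
PV = 20270 × [1 − (1+0.0596)^(−46)] / 0.0596 = 20270 × 15.608421 = 316,382.6853

R$316,382.69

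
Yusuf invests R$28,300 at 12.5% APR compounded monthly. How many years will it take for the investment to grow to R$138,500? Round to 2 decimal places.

12.77 years

Periodic rate i = 0.125/12 = 0.0104167.
(1+i)^n = 138500/28300 = 4.89399, so n = ln 4.89399 / ln 1.01042 = 153.2415 months
= 153.2415/12 years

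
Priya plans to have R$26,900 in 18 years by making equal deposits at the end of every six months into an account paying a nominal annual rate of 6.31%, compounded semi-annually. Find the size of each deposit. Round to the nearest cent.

R$412.09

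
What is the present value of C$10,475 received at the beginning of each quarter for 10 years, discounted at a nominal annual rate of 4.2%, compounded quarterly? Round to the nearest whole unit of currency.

C$344,277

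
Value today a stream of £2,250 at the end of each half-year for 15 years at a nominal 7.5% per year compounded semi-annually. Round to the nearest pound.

£40,116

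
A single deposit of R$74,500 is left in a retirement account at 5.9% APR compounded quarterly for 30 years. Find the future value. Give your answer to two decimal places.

With 4 periods per year: i = 0.01475, n = 120.
FV = PV·(1+i)^n = 74,500 × 5.795450 = 431,761.0602

R$431,761.06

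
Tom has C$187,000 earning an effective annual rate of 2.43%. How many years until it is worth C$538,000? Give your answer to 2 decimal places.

44.01 years

n = ln(538000/187000) / ln(1+0.0243) = ln(2.87701) / 0.024009 = 44.0139 years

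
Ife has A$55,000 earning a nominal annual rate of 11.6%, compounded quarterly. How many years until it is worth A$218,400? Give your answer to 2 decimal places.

Periodic rate i = 0.116/4 = 0.029.
(1+i)^n = 218400/55000 = 3.97091, so n = ln 3.97091 / ln 1.029 = 48.2378 quarters
= 48.2378/4 years

12.06 years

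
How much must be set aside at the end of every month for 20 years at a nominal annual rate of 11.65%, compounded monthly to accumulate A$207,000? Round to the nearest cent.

Periodic rate i = 0.1165/12 = 0.00970833; n = 20 × 12 = 240 periods.
PMT = 207000 / ( [(1+0.00970833)^240 − 1] / 0.00970833 ) = 207000 / 943.837529 = 219.3174

A$219.32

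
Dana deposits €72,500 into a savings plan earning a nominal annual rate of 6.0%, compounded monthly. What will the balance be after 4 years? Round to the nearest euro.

i = 0.06/12 = 0.005 per month; n = 4·12 = 48.
FV = 72,500 × (1 + 0.005)^48 = 92,110.4642

€92,110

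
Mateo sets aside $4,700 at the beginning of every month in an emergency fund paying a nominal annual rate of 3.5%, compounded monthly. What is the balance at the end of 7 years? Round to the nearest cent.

Periodic rate i = 0.035/12 = 0.00291667; n = 7 × 12 = 84 periods.
FV = PMT · [(1+i)^n − 1] / i × (1+i) = 4700 · 95.305439 = 447,935.5630
Payments are at the start of each period, so multiply by (1+i).

$447,935.56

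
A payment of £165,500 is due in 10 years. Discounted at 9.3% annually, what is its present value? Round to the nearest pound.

£68,014

PV = 165,500 / (1 + 0.093)^10 = 165,500 / 2.433333 = 68,013.6964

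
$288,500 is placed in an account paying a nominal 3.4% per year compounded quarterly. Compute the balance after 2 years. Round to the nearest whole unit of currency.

With 4 periods per year: i = 0.0085, n = 8.
FV = 288,500 × (1 + 0.0085)^8 = 308,711.6634

$308,712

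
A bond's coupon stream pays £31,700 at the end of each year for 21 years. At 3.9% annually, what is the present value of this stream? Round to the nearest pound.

£448,848

Annuity factor a(21|0.039) = 14.159254; PV = 31700 × 14.159254 = 448,848.3608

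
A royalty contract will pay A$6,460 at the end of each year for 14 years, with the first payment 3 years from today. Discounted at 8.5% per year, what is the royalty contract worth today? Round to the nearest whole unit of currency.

A$43,955

Value one period before first payment (t=2): 6460 × [1 − (1+0.085)^(−14)] / 0.085 = 6460 × 8.010097 = 51,745.2246
Discount back 2 years: 51,745.2246 × (1+0.085)^(−2) = 51,745.2246 × 0.849455 = 43,955.2546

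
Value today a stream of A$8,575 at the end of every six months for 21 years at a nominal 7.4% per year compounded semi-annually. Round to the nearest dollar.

A$181,369

With 2 periods per year: i = 0.037, n = 42.
PV = PMT · [1 − (1+i)^(−n)] / i = 8575 · 21.150909 = 181,369.0450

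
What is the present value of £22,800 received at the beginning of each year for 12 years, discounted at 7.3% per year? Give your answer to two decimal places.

PV = 22800 × [1 − (1+0.073)^(−12)] / 0.073 × (1+i) = 22800 × 8.387891 = 191,243.9248
(annuity-due: payments at period start, so ×(1+i).)

£191,243.92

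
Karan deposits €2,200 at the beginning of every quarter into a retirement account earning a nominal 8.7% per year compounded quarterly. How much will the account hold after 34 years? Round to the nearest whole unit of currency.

€1,824,974

Periodic rate i = 0.087/4 = 0.02175; n = 34 × 4 = 136 periods.
Accumulation factor s(136|0.02175) × (1+i) = 829.533832; FV = 2200 × 829.533832 = 1,824,974.4307
(annuity-due: payments at period start, so ×(1+i).)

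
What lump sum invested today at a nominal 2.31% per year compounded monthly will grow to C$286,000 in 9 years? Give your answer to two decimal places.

i = 0.0231/12 = 0.001925 per month; n = 9·12 = 108.
Discount factor = (1+0.001925)^(−108) = 0.812451; PV = 286,000 × 0.812451 = 232,360.8748

C$232,360.87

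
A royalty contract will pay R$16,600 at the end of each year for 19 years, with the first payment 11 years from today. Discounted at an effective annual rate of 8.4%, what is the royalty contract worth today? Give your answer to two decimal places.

R$69,159.98

Value one period before first payment (t=10): 16600 × [1 − (1+0.084)^(−19)] / 0.084 = 16600 × 9.333393 = 154,934.3273
Discount back 10 years: 154,934.3273 × (1+0.084)^(−10) = 154,934.3273 × 0.446383 = 69,159.9752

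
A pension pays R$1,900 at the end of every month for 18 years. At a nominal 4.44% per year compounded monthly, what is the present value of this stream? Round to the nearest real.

R$282,252

i = 0.0444/12 = 0.0037 per month; n = 18·12 = 216.
PV = 1900 × [1 − (1+0.0037)^(−216)] / 0.0037 = 1900 × 148.553433 = 282,251.5224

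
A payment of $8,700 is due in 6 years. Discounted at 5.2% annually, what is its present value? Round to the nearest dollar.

$6,418

PV = FV·(1+i)^(−n) = 8,700 × 0.737744 = 6,418.3710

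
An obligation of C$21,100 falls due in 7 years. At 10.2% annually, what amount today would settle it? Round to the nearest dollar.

C$10,691

PV = FV·(1+i)^(−n) = 21,100 × 0.506674 = 10,690.8268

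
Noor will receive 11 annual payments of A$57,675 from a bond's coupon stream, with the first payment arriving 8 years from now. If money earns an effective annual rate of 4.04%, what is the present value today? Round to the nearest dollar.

A$382,100

PV at t=7 (ordinary 11-year annuity): 57675 × a(11|0.0404) = 57675 × 8.741608 = 504,172.2425
Discount back 7 years: 504,172.2425 × (1+0.0404)^(−7) = 504,172.2425 × 0.757875 = 382,099.5507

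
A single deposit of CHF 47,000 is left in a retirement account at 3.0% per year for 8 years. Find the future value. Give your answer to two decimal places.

FV = PV·(1+i)^n = 47,000 × 1.266770 = 59,538.1938

CHF 59,538.19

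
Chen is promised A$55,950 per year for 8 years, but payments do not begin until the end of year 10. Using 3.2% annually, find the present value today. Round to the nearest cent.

Value one period before first payment (t=9): 55950 × [1 − (1+0.032)^(−8)] / 0.032 = 55950 × 6.960843 = 389,459.1619
PV₀ = 389,459.1619 / (1+0.032)^9 = 389,459.1619 / 1.327753 = 293,322.0079

A$293,322.01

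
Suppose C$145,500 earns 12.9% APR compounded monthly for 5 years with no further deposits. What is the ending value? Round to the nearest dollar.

C$276,368

i = 0.129/12 = 0.01075 per month; n = 5·12 = 60.
FV = 145,500 × (1 + 0.01075)^60 = 276,368.1514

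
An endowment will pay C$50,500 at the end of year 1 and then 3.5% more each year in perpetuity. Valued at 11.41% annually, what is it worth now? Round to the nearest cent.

C$638,432.36

PV = D₁/(r − g) = 50500/(0.1141 − 0.035) = 638,432.3641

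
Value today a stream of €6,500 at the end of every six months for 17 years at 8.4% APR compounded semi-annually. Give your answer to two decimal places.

€116,553.26

With 2 periods per year: i = 0.042, n = 34.
PV = 6500 × [1 − (1+0.042)^(−34)] / 0.042 = 6500 × 17.931271 = 116,553.2611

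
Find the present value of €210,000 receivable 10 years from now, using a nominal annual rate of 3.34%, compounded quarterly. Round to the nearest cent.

i = 0.0334/4 = 0.00835 per quarter; n = 10·4 = 40.
Discount factor = (1+0.00835)^(−40) = 0.717047; PV = 210,000 × 0.717047 = 150,579.9642

€150,579.96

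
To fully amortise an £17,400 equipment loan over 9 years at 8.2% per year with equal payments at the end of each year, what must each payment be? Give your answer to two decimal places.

£2,808.60

Annuity-PV factor = 6.195266; PMT = 17400 / 6.195266 = 2,808.5960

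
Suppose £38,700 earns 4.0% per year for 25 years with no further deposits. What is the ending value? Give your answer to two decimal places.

£103,167.87

FV = 38,700 × (1 + 0.04)^25 = 103,167.8660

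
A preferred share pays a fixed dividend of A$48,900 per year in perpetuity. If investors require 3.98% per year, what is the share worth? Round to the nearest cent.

A$1,228,643.22

PV = PMT / i = 48900 / 0.0398 = 1,228,643.2161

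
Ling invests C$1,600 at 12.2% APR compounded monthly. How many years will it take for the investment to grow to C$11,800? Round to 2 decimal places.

16.46 years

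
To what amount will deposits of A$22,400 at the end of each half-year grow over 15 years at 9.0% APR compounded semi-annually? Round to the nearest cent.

A$1,366,558.36

i = 0.09/2 = 0.045 per half-year; n = 15·2 = 30.
Accumulation factor s(30|0.045) = 61.007070; FV = 22400 × 61.007070 = 1,366,558.3603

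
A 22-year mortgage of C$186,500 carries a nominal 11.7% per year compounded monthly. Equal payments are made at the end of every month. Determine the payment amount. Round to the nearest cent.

Periodic rate i = 0.117/12 = 0.00975; n = 22 × 12 = 264 periods.
Annuity-PV factor = 94.647554; PMT = 186500 / 94.647554 = 1,970.4682

C$1,970.47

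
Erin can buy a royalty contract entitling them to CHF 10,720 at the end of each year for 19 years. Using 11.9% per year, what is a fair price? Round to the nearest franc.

PV = 10720 × [1 − (1+0.119)^(−19)] / 0.119 = 10720 × 7.410974 = 79,445.6369

CHF 79,446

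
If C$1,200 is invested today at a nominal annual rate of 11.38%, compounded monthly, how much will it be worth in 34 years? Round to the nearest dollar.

C$56,446

i = 0.1138/12 = 0.00948333 per month; n = 34·12 = 408.
FV = PV·(1+i)^n = 1,200 × 47.038608 = 56,446.3298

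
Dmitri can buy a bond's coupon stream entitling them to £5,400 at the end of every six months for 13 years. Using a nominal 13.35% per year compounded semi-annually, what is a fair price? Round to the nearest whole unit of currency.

£65,822

With 2 periods per year: i = 0.06675, n = 26.
Annuity factor a(26|0.06675) = 12.189245; PV = 5400 × 12.189245 = 65,821.9245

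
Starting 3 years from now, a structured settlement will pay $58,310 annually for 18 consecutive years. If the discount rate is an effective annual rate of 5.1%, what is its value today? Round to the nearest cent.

$612,280.55

PV at t=2 (ordinary 18-year annuity): 58310 × a(18|0.051) = 58310 × 11.598794 = 676,325.7026
Discount back 2 years: 676,325.7026 × (1+0.051)^(−2) = 676,325.7026 × 0.905304 = 612,280.5453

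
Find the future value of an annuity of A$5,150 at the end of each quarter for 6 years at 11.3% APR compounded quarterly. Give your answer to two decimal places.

Periodic rate i = 0.113/4 = 0.02825; n = 6 × 4 = 24 periods.
FV = 5150 × [(1+0.02825)^24 − 1] / 0.02825 = 5150 × 33.681524 = 173,459.8497

A$173,459.85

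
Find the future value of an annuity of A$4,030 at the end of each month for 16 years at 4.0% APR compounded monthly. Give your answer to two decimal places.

A$1,081,406.40

With 12 periods per year: i = 0.00333333, n = 192.
Accumulation factor s(192|0.00333333) = 268.339057; FV = 4030 × 268.339057 = 1,081,406.4008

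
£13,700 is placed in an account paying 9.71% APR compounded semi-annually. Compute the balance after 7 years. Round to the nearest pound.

£26,605

Periodic rate i = 0.0971/2 = 0.04855; n = 7 × 2 = 14 periods.
FV = PV·(1+i)^n = 13,700 × 1.941995 = 26,605.3264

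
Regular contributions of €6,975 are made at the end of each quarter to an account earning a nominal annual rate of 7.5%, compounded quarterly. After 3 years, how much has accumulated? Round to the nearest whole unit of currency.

€92,894

With 4 periods per year: i = 0.01875, n = 12.
FV = 6975 × [(1+0.01875)^12 − 1] / 0.01875 = 6975 × 13.318207 = 92,894.4921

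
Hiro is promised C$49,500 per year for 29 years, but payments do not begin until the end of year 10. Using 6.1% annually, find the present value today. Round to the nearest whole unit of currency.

C$390,728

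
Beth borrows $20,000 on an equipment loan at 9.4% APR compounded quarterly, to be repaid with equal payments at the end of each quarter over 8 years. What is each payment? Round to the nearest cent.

$896.16

Periodic rate i = 0.094/4 = 0.0235; n = 8 × 4 = 32 periods.
PMT = 20000 / ( [1 − (1+0.0235)^(−32)] / 0.0235 ) = 20000 / 22.317361 = 896.1633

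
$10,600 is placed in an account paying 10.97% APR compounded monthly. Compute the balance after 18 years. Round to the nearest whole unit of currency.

$75,678

With 12 periods per year: i = 0.00914167, n = 216.
FV = PV·(1+i)^n = 10,600 × 7.139402 = 75,677.6646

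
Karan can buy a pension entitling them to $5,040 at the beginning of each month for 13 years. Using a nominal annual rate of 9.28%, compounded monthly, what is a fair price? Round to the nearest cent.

$459,298.26

Periodic rate i = 0.0928/12 = 0.00773333; n = 13 × 12 = 156 periods.
Annuity factor a(156|0.00773333) × (1+i) = 91.130607; PV = 5040 × 91.130607 = 459,298.2616
Payments are at the start of each period, so multiply by (1+i).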